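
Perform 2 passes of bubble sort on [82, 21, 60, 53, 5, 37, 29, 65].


Initial: [82, 21, 60, 53, 5, 37, 29, 65]
Pass 1: [21, 60, 53, 5, 37, 29, 65, 82] (7 swaps)
Pass 2: [21, 53, 5, 37, 29, 60, 65, 82] (4 swaps)

After 2 passes: [21, 53, 5, 37, 29, 60, 65, 82]


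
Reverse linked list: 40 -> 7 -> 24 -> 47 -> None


Step 1: curr=40, set curr.next=prev(None) | reversed so far: 40
Step 2: curr=7, set curr.next=prev(40) | reversed so far: 7 -> 40
Step 3: curr=24, set curr.next=prev(7) | reversed so far: 24 -> 7 -> 40
Step 4: curr=47, set curr.next=prev(24) | reversed so far: 47 -> 24 -> 7 -> 40

47 -> 24 -> 7 -> 40 -> None


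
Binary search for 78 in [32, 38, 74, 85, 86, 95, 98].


Step 1: lo=0, hi=6, mid=3, val=85
Step 2: lo=0, hi=2, mid=1, val=38
Step 3: lo=2, hi=2, mid=2, val=74

Not found


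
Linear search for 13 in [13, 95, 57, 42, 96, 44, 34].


i=0: 13==13 found!

Found at 0, 1 comps


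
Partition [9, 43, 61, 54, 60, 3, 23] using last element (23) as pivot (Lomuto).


Pivot: 23
  9 <= 23: advance i (no swap)
  3 <= 23: swap -> [9, 3, 61, 54, 60, 43, 23]
Place pivot at 2: [9, 3, 23, 54, 60, 43, 61]

Partitioned: [9, 3, 23, 54, 60, 43, 61]


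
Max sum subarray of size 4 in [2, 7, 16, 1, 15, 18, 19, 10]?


[0:4]: 26
[1:5]: 39
[2:6]: 50
[3:7]: 53
[4:8]: 62

Max: 62 at [4:8]


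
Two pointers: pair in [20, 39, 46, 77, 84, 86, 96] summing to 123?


lo=0(20)+hi=6(96)=116
lo=1(39)+hi=6(96)=135
lo=1(39)+hi=5(86)=125
lo=1(39)+hi=4(84)=123

Yes: 39+84=123


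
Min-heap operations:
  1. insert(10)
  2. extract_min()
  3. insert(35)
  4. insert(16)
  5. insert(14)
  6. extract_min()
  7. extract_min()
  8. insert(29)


insert(10) -> [10]
extract_min()->10, []
insert(35) -> [35]
insert(16) -> [16, 35]
insert(14) -> [14, 35, 16]
extract_min()->14, [16, 35]
extract_min()->16, [35]
insert(29) -> [29, 35]

Final heap: [29, 35]


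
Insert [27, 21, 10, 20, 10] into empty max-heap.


Insert 27: [27]
Insert 21: [27, 21]
Insert 10: [27, 21, 10]
Insert 20: [27, 21, 10, 20]
Insert 10: [27, 21, 10, 20, 10]

Final heap: [27, 21, 10, 20, 10]


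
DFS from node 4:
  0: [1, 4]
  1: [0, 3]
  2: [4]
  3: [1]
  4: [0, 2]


Visit 4, push [2, 0]
Visit 0, push [1]
Visit 1, push [3]
Visit 3, push []
Visit 2, push []

DFS order: [4, 0, 1, 3, 2]


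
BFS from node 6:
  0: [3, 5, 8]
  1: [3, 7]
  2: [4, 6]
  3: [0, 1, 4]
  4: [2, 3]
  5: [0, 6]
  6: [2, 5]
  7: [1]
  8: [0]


Visit 6, enqueue [2, 5]
Visit 2, enqueue [4]
Visit 5, enqueue [0]
Visit 4, enqueue [3]
Visit 0, enqueue [8]
Visit 3, enqueue [1]
Visit 8, enqueue []
Visit 1, enqueue [7]
Visit 7, enqueue []

BFS order: [6, 2, 5, 4, 0, 3, 8, 1, 7]


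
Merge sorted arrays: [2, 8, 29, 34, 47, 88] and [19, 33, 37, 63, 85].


Take 2 from A
Take 8 from A
Take 19 from B
Take 29 from A
Take 33 from B
Take 34 from A
Take 37 from B
Take 47 from A
Take 63 from B
Take 85 from B

Merged: [2, 8, 19, 29, 33, 34, 37, 47, 63, 85, 88]


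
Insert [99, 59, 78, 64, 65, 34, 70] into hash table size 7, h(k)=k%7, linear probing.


Insert 99: h=1 -> slot 1
Insert 59: h=3 -> slot 3
Insert 78: h=1, 1 probes -> slot 2
Insert 64: h=1, 3 probes -> slot 4
Insert 65: h=2, 3 probes -> slot 5
Insert 34: h=6 -> slot 6
Insert 70: h=0 -> slot 0

Table: [70, 99, 78, 59, 64, 65, 34]


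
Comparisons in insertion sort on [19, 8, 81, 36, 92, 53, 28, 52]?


Algorithm: insertion sort
Input: [19, 8, 81, 36, 92, 53, 28, 52]
Sorted: [8, 19, 28, 36, 52, 53, 81, 92]

17


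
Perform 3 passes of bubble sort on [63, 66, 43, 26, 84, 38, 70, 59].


Initial: [63, 66, 43, 26, 84, 38, 70, 59]
Pass 1: [63, 43, 26, 66, 38, 70, 59, 84] (5 swaps)
Pass 2: [43, 26, 63, 38, 66, 59, 70, 84] (4 swaps)
Pass 3: [26, 43, 38, 63, 59, 66, 70, 84] (3 swaps)

After 3 passes: [26, 43, 38, 63, 59, 66, 70, 84]


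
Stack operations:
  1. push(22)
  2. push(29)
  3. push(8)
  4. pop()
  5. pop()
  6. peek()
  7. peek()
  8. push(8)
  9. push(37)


push(22) -> [22]
push(29) -> [22, 29]
push(8) -> [22, 29, 8]
pop()->8, [22, 29]
pop()->29, [22]
peek()->22
peek()->22
push(8) -> [22, 8]
push(37) -> [22, 8, 37]

Final stack: [22, 8, 37]


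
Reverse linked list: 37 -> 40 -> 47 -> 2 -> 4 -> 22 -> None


Step 1: curr=37, set curr.next=prev(None) | reversed so far: 37
Step 2: curr=40, set curr.next=prev(37) | reversed so far: 40 -> 37
Step 3: curr=47, set curr.next=prev(40) | reversed so far: 47 -> 40 -> 37
Step 4: curr=2, set curr.next=prev(47) | reversed so far: 2 -> 47 -> 40 -> 37
Step 5: curr=4, set curr.next=prev(2) | reversed so far: 4 -> 2 -> 47 -> 40 -> 37
Step 6: curr=22, set curr.next=prev(4) | reversed so far: 22 -> 4 -> 2 -> 47 -> 40 -> 37

22 -> 4 -> 2 -> 47 -> 40 -> 37 -> None


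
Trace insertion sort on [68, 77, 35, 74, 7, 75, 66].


Initial: [68, 77, 35, 74, 7, 75, 66]
Insert 77: [68, 77, 35, 74, 7, 75, 66]
Insert 35: [35, 68, 77, 74, 7, 75, 66]
Insert 74: [35, 68, 74, 77, 7, 75, 66]
Insert 7: [7, 35, 68, 74, 77, 75, 66]
Insert 75: [7, 35, 68, 74, 75, 77, 66]
Insert 66: [7, 35, 66, 68, 74, 75, 77]

Sorted: [7, 35, 66, 68, 74, 75, 77]


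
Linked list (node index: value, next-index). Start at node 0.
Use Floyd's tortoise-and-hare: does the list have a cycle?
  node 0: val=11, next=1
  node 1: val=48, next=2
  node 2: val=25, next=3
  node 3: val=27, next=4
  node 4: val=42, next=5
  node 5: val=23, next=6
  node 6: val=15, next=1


Floyd's tortoise (slow, +1) and hare (fast, +2):
  init: slow=0, fast=0
  step 1: slow=1, fast=2
  step 2: slow=2, fast=4
  step 3: slow=3, fast=6
  step 4: slow=4, fast=2
  step 5: slow=5, fast=4
  step 6: slow=6, fast=6
  slow == fast at node 6: cycle detected

Cycle: yes


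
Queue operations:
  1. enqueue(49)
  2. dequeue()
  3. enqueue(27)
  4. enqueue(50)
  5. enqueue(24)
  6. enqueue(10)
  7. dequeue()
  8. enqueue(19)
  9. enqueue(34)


enqueue(49) -> [49]
dequeue()->49, []
enqueue(27) -> [27]
enqueue(50) -> [27, 50]
enqueue(24) -> [27, 50, 24]
enqueue(10) -> [27, 50, 24, 10]
dequeue()->27, [50, 24, 10]
enqueue(19) -> [50, 24, 10, 19]
enqueue(34) -> [50, 24, 10, 19, 34]

Final queue: [50, 24, 10, 19, 34]


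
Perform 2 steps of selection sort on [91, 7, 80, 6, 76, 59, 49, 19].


Initial: [91, 7, 80, 6, 76, 59, 49, 19]
Step 1: min=6 at 3
  Swap: [6, 7, 80, 91, 76, 59, 49, 19]
Step 2: min=7 at 1
  Swap: [6, 7, 80, 91, 76, 59, 49, 19]

After 2 steps: [6, 7, 80, 91, 76, 59, 49, 19]


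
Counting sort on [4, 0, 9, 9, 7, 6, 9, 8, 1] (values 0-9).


Input: [4, 0, 9, 9, 7, 6, 9, 8, 1]
Counts: [1, 1, 0, 0, 1, 0, 1, 1, 1, 3]

Sorted: [0, 1, 4, 6, 7, 8, 9, 9, 9]


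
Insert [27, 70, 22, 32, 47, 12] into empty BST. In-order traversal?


Insert 27: root
Insert 70: R from 27
Insert 22: L from 27
Insert 32: R from 27 -> L from 70
Insert 47: R from 27 -> L from 70 -> R from 32
Insert 12: L from 27 -> L from 22

In-order: [12, 22, 27, 32, 47, 70]


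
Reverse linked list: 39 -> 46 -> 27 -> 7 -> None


Step 1: curr=39, set curr.next=prev(None) | reversed so far: 39
Step 2: curr=46, set curr.next=prev(39) | reversed so far: 46 -> 39
Step 3: curr=27, set curr.next=prev(46) | reversed so far: 27 -> 46 -> 39
Step 4: curr=7, set curr.next=prev(27) | reversed so far: 7 -> 27 -> 46 -> 39

7 -> 27 -> 46 -> 39 -> None


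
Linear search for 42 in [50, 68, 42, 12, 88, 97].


i=0: 50!=42
i=1: 68!=42
i=2: 42==42 found!

Found at 2, 3 comps


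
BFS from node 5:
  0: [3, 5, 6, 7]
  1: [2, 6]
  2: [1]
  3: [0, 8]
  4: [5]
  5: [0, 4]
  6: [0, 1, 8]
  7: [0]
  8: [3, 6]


Visit 5, enqueue [0, 4]
Visit 0, enqueue [3, 6, 7]
Visit 4, enqueue []
Visit 3, enqueue [8]
Visit 6, enqueue [1]
Visit 7, enqueue []
Visit 8, enqueue []
Visit 1, enqueue [2]
Visit 2, enqueue []

BFS order: [5, 0, 4, 3, 6, 7, 8, 1, 2]


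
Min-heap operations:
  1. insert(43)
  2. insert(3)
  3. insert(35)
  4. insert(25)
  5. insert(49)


insert(43) -> [43]
insert(3) -> [3, 43]
insert(35) -> [3, 43, 35]
insert(25) -> [3, 25, 35, 43]
insert(49) -> [3, 25, 35, 43, 49]

Final heap: [3, 25, 35, 43, 49]


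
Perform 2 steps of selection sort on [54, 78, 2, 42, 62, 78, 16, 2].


Initial: [54, 78, 2, 42, 62, 78, 16, 2]
Step 1: min=2 at 2
  Swap: [2, 78, 54, 42, 62, 78, 16, 2]
Step 2: min=2 at 7
  Swap: [2, 2, 54, 42, 62, 78, 16, 78]

After 2 steps: [2, 2, 54, 42, 62, 78, 16, 78]


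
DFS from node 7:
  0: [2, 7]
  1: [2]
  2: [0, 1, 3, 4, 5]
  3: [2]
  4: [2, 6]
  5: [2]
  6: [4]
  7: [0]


Visit 7, push [0]
Visit 0, push [2]
Visit 2, push [5, 4, 3, 1]
Visit 1, push []
Visit 3, push []
Visit 4, push [6]
Visit 6, push []
Visit 5, push []

DFS order: [7, 0, 2, 1, 3, 4, 6, 5]


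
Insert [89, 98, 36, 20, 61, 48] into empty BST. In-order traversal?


Insert 89: root
Insert 98: R from 89
Insert 36: L from 89
Insert 20: L from 89 -> L from 36
Insert 61: L from 89 -> R from 36
Insert 48: L from 89 -> R from 36 -> L from 61

In-order: [20, 36, 48, 61, 89, 98]


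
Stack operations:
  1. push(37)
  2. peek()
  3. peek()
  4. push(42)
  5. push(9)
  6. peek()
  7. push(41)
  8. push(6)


push(37) -> [37]
peek()->37
peek()->37
push(42) -> [37, 42]
push(9) -> [37, 42, 9]
peek()->9
push(41) -> [37, 42, 9, 41]
push(6) -> [37, 42, 9, 41, 6]

Final stack: [37, 42, 9, 41, 6]


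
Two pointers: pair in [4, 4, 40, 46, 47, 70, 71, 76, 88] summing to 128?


lo=0(4)+hi=8(88)=92
lo=1(4)+hi=8(88)=92
lo=2(40)+hi=8(88)=128

Yes: 40+88=128


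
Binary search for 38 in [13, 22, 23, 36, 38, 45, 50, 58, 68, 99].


Step 1: lo=0, hi=9, mid=4, val=38

Found at index 4


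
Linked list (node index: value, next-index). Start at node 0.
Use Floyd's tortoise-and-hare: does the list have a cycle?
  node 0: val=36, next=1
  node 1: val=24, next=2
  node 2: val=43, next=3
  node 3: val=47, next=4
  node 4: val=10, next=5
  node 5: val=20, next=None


Floyd's tortoise (slow, +1) and hare (fast, +2):
  init: slow=0, fast=0
  step 1: slow=1, fast=2
  step 2: slow=2, fast=4
  step 3: fast 4->5->None, no cycle

Cycle: no


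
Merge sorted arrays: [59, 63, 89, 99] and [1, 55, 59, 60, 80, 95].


Take 1 from B
Take 55 from B
Take 59 from A
Take 59 from B
Take 60 from B
Take 63 from A
Take 80 from B
Take 89 from A
Take 95 from B

Merged: [1, 55, 59, 59, 60, 63, 80, 89, 95, 99]


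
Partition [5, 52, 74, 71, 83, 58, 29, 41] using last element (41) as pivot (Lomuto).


Pivot: 41
  5 <= 41: advance i (no swap)
  29 <= 41: swap -> [5, 29, 74, 71, 83, 58, 52, 41]
Place pivot at 2: [5, 29, 41, 71, 83, 58, 52, 74]

Partitioned: [5, 29, 41, 71, 83, 58, 52, 74]


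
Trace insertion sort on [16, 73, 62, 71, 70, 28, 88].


Initial: [16, 73, 62, 71, 70, 28, 88]
Insert 73: [16, 73, 62, 71, 70, 28, 88]
Insert 62: [16, 62, 73, 71, 70, 28, 88]
Insert 71: [16, 62, 71, 73, 70, 28, 88]
Insert 70: [16, 62, 70, 71, 73, 28, 88]
Insert 28: [16, 28, 62, 70, 71, 73, 88]
Insert 88: [16, 28, 62, 70, 71, 73, 88]

Sorted: [16, 28, 62, 70, 71, 73, 88]


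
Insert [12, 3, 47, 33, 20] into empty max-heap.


Insert 12: [12]
Insert 3: [12, 3]
Insert 47: [47, 3, 12]
Insert 33: [47, 33, 12, 3]
Insert 20: [47, 33, 12, 3, 20]

Final heap: [47, 33, 12, 3, 20]


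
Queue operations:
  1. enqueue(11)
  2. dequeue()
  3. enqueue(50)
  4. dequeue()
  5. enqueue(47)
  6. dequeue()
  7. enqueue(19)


enqueue(11) -> [11]
dequeue()->11, []
enqueue(50) -> [50]
dequeue()->50, []
enqueue(47) -> [47]
dequeue()->47, []
enqueue(19) -> [19]

Final queue: [19]


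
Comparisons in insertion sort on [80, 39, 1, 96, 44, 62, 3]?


Algorithm: insertion sort
Input: [80, 39, 1, 96, 44, 62, 3]
Sorted: [1, 3, 39, 44, 62, 80, 96]

16


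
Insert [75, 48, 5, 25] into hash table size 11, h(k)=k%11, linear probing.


Insert 75: h=9 -> slot 9
Insert 48: h=4 -> slot 4
Insert 5: h=5 -> slot 5
Insert 25: h=3 -> slot 3

Table: [None, None, None, 25, 48, 5, None, None, None, 75, None]


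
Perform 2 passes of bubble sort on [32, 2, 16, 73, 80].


Initial: [32, 2, 16, 73, 80]
Pass 1: [2, 16, 32, 73, 80] (2 swaps)
Pass 2: [2, 16, 32, 73, 80] (0 swaps)

After 2 passes: [2, 16, 32, 73, 80]


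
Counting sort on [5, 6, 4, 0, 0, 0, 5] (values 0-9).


Input: [5, 6, 4, 0, 0, 0, 5]
Counts: [3, 0, 0, 0, 1, 2, 1, 0, 0, 0]

Sorted: [0, 0, 0, 4, 5, 5, 6]


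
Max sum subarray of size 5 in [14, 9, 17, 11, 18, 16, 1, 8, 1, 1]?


[0:5]: 69
[1:6]: 71
[2:7]: 63
[3:8]: 54
[4:9]: 44
[5:10]: 27

Max: 71 at [1:6]


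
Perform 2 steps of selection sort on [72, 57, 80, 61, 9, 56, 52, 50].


Initial: [72, 57, 80, 61, 9, 56, 52, 50]
Step 1: min=9 at 4
  Swap: [9, 57, 80, 61, 72, 56, 52, 50]
Step 2: min=50 at 7
  Swap: [9, 50, 80, 61, 72, 56, 52, 57]

After 2 steps: [9, 50, 80, 61, 72, 56, 52, 57]


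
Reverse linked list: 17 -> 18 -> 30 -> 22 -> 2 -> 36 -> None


Step 1: curr=17, set curr.next=prev(None) | reversed so far: 17
Step 2: curr=18, set curr.next=prev(17) | reversed so far: 18 -> 17
Step 3: curr=30, set curr.next=prev(18) | reversed so far: 30 -> 18 -> 17
Step 4: curr=22, set curr.next=prev(30) | reversed so far: 22 -> 30 -> 18 -> 17
Step 5: curr=2, set curr.next=prev(22) | reversed so far: 2 -> 22 -> 30 -> 18 -> 17
Step 6: curr=36, set curr.next=prev(2) | reversed so far: 36 -> 2 -> 22 -> 30 -> 18 -> 17

36 -> 2 -> 22 -> 30 -> 18 -> 17 -> None


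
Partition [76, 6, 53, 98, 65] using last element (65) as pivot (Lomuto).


Pivot: 65
  6 <= 65: swap -> [6, 76, 53, 98, 65]
  53 <= 65: swap -> [6, 53, 76, 98, 65]
Place pivot at 2: [6, 53, 65, 98, 76]

Partitioned: [6, 53, 65, 98, 76]


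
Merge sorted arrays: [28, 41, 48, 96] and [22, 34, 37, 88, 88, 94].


Take 22 from B
Take 28 from A
Take 34 from B
Take 37 from B
Take 41 from A
Take 48 from A
Take 88 from B
Take 88 from B
Take 94 from B

Merged: [22, 28, 34, 37, 41, 48, 88, 88, 94, 96]


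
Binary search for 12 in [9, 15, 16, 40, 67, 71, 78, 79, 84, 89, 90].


Step 1: lo=0, hi=10, mid=5, val=71
Step 2: lo=0, hi=4, mid=2, val=16
Step 3: lo=0, hi=1, mid=0, val=9
Step 4: lo=1, hi=1, mid=1, val=15

Not found


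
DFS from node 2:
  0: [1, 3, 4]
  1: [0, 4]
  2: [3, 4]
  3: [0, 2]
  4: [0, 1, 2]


Visit 2, push [4, 3]
Visit 3, push [0]
Visit 0, push [4, 1]
Visit 1, push [4]
Visit 4, push []

DFS order: [2, 3, 0, 1, 4]


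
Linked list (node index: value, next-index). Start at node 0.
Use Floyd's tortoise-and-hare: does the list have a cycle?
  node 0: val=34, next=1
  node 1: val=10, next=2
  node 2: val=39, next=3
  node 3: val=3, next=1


Floyd's tortoise (slow, +1) and hare (fast, +2):
  init: slow=0, fast=0
  step 1: slow=1, fast=2
  step 2: slow=2, fast=1
  step 3: slow=3, fast=3
  slow == fast at node 3: cycle detected

Cycle: yes


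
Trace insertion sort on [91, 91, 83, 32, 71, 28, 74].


Initial: [91, 91, 83, 32, 71, 28, 74]
Insert 91: [91, 91, 83, 32, 71, 28, 74]
Insert 83: [83, 91, 91, 32, 71, 28, 74]
Insert 32: [32, 83, 91, 91, 71, 28, 74]
Insert 71: [32, 71, 83, 91, 91, 28, 74]
Insert 28: [28, 32, 71, 83, 91, 91, 74]
Insert 74: [28, 32, 71, 74, 83, 91, 91]

Sorted: [28, 32, 71, 74, 83, 91, 91]


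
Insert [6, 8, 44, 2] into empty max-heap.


Insert 6: [6]
Insert 8: [8, 6]
Insert 44: [44, 6, 8]
Insert 2: [44, 6, 8, 2]

Final heap: [44, 6, 8, 2]


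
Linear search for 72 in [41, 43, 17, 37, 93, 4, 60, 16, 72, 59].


i=0: 41!=72
i=1: 43!=72
i=2: 17!=72
i=3: 37!=72
i=4: 93!=72
i=5: 4!=72
i=6: 60!=72
i=7: 16!=72
i=8: 72==72 found!

Found at 8, 9 comps


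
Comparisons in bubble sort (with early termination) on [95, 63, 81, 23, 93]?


Algorithm: bubble sort (with early termination)
Input: [95, 63, 81, 23, 93]
Sorted: [23, 63, 81, 93, 95]

10


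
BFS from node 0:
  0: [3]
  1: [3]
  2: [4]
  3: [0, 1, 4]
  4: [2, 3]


Visit 0, enqueue [3]
Visit 3, enqueue [1, 4]
Visit 1, enqueue []
Visit 4, enqueue [2]
Visit 2, enqueue []

BFS order: [0, 3, 1, 4, 2]


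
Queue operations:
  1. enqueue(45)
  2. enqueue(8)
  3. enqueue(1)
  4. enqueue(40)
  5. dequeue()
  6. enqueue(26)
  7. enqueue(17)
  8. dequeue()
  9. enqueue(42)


enqueue(45) -> [45]
enqueue(8) -> [45, 8]
enqueue(1) -> [45, 8, 1]
enqueue(40) -> [45, 8, 1, 40]
dequeue()->45, [8, 1, 40]
enqueue(26) -> [8, 1, 40, 26]
enqueue(17) -> [8, 1, 40, 26, 17]
dequeue()->8, [1, 40, 26, 17]
enqueue(42) -> [1, 40, 26, 17, 42]

Final queue: [1, 40, 26, 17, 42]


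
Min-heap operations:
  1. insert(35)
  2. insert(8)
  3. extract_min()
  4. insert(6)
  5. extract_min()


insert(35) -> [35]
insert(8) -> [8, 35]
extract_min()->8, [35]
insert(6) -> [6, 35]
extract_min()->6, [35]

Final heap: [35]


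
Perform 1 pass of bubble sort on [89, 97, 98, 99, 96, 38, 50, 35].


Initial: [89, 97, 98, 99, 96, 38, 50, 35]
Pass 1: [89, 97, 98, 96, 38, 50, 35, 99] (4 swaps)

After 1 pass: [89, 97, 98, 96, 38, 50, 35, 99]


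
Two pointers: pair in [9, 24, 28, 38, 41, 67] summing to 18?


lo=0(9)+hi=5(67)=76
lo=0(9)+hi=4(41)=50
lo=0(9)+hi=3(38)=47
lo=0(9)+hi=2(28)=37
lo=0(9)+hi=1(24)=33

No pair found


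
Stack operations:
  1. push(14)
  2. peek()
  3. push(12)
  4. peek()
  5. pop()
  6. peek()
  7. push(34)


push(14) -> [14]
peek()->14
push(12) -> [14, 12]
peek()->12
pop()->12, [14]
peek()->14
push(34) -> [14, 34]

Final stack: [14, 34]


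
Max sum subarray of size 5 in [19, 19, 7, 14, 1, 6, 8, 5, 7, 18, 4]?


[0:5]: 60
[1:6]: 47
[2:7]: 36
[3:8]: 34
[4:9]: 27
[5:10]: 44
[6:11]: 42

Max: 60 at [0:5]


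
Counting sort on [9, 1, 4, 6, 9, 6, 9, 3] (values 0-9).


Input: [9, 1, 4, 6, 9, 6, 9, 3]
Counts: [0, 1, 0, 1, 1, 0, 2, 0, 0, 3]

Sorted: [1, 3, 4, 6, 6, 9, 9, 9]


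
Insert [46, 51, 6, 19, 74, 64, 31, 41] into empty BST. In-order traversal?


Insert 46: root
Insert 51: R from 46
Insert 6: L from 46
Insert 19: L from 46 -> R from 6
Insert 74: R from 46 -> R from 51
Insert 64: R from 46 -> R from 51 -> L from 74
Insert 31: L from 46 -> R from 6 -> R from 19
Insert 41: L from 46 -> R from 6 -> R from 19 -> R from 31

In-order: [6, 19, 31, 41, 46, 51, 64, 74]


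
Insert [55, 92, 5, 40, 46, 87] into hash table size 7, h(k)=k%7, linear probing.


Insert 55: h=6 -> slot 6
Insert 92: h=1 -> slot 1
Insert 5: h=5 -> slot 5
Insert 40: h=5, 2 probes -> slot 0
Insert 46: h=4 -> slot 4
Insert 87: h=3 -> slot 3

Table: [40, 92, None, 87, 46, 5, 55]


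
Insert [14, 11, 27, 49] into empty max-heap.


Insert 14: [14]
Insert 11: [14, 11]
Insert 27: [27, 11, 14]
Insert 49: [49, 27, 14, 11]

Final heap: [49, 27, 14, 11]


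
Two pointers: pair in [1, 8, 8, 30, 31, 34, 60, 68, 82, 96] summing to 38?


lo=0(1)+hi=9(96)=97
lo=0(1)+hi=8(82)=83
lo=0(1)+hi=7(68)=69
lo=0(1)+hi=6(60)=61
lo=0(1)+hi=5(34)=35
lo=1(8)+hi=5(34)=42
lo=1(8)+hi=4(31)=39
lo=1(8)+hi=3(30)=38

Yes: 8+30=38


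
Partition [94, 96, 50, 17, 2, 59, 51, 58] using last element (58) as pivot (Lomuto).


Pivot: 58
  50 <= 58: swap -> [50, 96, 94, 17, 2, 59, 51, 58]
  17 <= 58: swap -> [50, 17, 94, 96, 2, 59, 51, 58]
  2 <= 58: swap -> [50, 17, 2, 96, 94, 59, 51, 58]
  51 <= 58: swap -> [50, 17, 2, 51, 94, 59, 96, 58]
Place pivot at 4: [50, 17, 2, 51, 58, 59, 96, 94]

Partitioned: [50, 17, 2, 51, 58, 59, 96, 94]


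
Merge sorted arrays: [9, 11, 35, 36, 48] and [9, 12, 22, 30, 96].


Take 9 from A
Take 9 from B
Take 11 from A
Take 12 from B
Take 22 from B
Take 30 from B
Take 35 from A
Take 36 from A
Take 48 from A

Merged: [9, 9, 11, 12, 22, 30, 35, 36, 48, 96]


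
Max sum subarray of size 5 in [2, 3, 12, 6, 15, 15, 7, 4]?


[0:5]: 38
[1:6]: 51
[2:7]: 55
[3:8]: 47

Max: 55 at [2:7]


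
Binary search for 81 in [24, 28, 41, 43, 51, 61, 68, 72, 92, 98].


Step 1: lo=0, hi=9, mid=4, val=51
Step 2: lo=5, hi=9, mid=7, val=72
Step 3: lo=8, hi=9, mid=8, val=92

Not found


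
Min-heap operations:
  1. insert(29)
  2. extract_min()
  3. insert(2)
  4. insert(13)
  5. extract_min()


insert(29) -> [29]
extract_min()->29, []
insert(2) -> [2]
insert(13) -> [2, 13]
extract_min()->2, [13]

Final heap: [13]


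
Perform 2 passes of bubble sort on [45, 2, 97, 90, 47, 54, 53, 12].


Initial: [45, 2, 97, 90, 47, 54, 53, 12]
Pass 1: [2, 45, 90, 47, 54, 53, 12, 97] (6 swaps)
Pass 2: [2, 45, 47, 54, 53, 12, 90, 97] (4 swaps)

After 2 passes: [2, 45, 47, 54, 53, 12, 90, 97]


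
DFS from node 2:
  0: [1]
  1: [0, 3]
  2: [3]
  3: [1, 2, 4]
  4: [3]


Visit 2, push [3]
Visit 3, push [4, 1]
Visit 1, push [0]
Visit 0, push []
Visit 4, push []

DFS order: [2, 3, 1, 0, 4]


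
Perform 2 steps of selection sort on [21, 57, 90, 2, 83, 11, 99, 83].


Initial: [21, 57, 90, 2, 83, 11, 99, 83]
Step 1: min=2 at 3
  Swap: [2, 57, 90, 21, 83, 11, 99, 83]
Step 2: min=11 at 5
  Swap: [2, 11, 90, 21, 83, 57, 99, 83]

After 2 steps: [2, 11, 90, 21, 83, 57, 99, 83]


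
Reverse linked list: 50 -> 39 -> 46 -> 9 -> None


Step 1: curr=50, set curr.next=prev(None) | reversed so far: 50
Step 2: curr=39, set curr.next=prev(50) | reversed so far: 39 -> 50
Step 3: curr=46, set curr.next=prev(39) | reversed so far: 46 -> 39 -> 50
Step 4: curr=9, set curr.next=prev(46) | reversed so far: 9 -> 46 -> 39 -> 50

9 -> 46 -> 39 -> 50 -> None


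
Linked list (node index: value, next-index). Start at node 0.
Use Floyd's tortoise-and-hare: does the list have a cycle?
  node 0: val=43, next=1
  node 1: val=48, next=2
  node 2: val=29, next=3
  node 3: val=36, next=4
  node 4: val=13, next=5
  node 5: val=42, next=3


Floyd's tortoise (slow, +1) and hare (fast, +2):
  init: slow=0, fast=0
  step 1: slow=1, fast=2
  step 2: slow=2, fast=4
  step 3: slow=3, fast=3
  slow == fast at node 3: cycle detected

Cycle: yes


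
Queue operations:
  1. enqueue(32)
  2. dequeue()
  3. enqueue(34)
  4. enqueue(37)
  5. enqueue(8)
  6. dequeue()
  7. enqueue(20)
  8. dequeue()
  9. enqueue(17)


enqueue(32) -> [32]
dequeue()->32, []
enqueue(34) -> [34]
enqueue(37) -> [34, 37]
enqueue(8) -> [34, 37, 8]
dequeue()->34, [37, 8]
enqueue(20) -> [37, 8, 20]
dequeue()->37, [8, 20]
enqueue(17) -> [8, 20, 17]

Final queue: [8, 20, 17]


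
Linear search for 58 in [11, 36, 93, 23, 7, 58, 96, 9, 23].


i=0: 11!=58
i=1: 36!=58
i=2: 93!=58
i=3: 23!=58
i=4: 7!=58
i=5: 58==58 found!

Found at 5, 6 comps


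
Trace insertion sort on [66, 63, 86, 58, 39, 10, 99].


Initial: [66, 63, 86, 58, 39, 10, 99]
Insert 63: [63, 66, 86, 58, 39, 10, 99]
Insert 86: [63, 66, 86, 58, 39, 10, 99]
Insert 58: [58, 63, 66, 86, 39, 10, 99]
Insert 39: [39, 58, 63, 66, 86, 10, 99]
Insert 10: [10, 39, 58, 63, 66, 86, 99]
Insert 99: [10, 39, 58, 63, 66, 86, 99]

Sorted: [10, 39, 58, 63, 66, 86, 99]


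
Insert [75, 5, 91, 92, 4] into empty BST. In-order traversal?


Insert 75: root
Insert 5: L from 75
Insert 91: R from 75
Insert 92: R from 75 -> R from 91
Insert 4: L from 75 -> L from 5

In-order: [4, 5, 75, 91, 92]


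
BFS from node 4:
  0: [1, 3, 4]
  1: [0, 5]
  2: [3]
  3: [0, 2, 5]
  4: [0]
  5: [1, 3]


Visit 4, enqueue [0]
Visit 0, enqueue [1, 3]
Visit 1, enqueue [5]
Visit 3, enqueue [2]
Visit 5, enqueue []
Visit 2, enqueue []

BFS order: [4, 0, 1, 3, 5, 2]


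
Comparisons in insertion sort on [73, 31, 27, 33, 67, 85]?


Algorithm: insertion sort
Input: [73, 31, 27, 33, 67, 85]
Sorted: [27, 31, 33, 67, 73, 85]

8


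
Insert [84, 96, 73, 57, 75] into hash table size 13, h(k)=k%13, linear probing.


Insert 84: h=6 -> slot 6
Insert 96: h=5 -> slot 5
Insert 73: h=8 -> slot 8
Insert 57: h=5, 2 probes -> slot 7
Insert 75: h=10 -> slot 10

Table: [None, None, None, None, None, 96, 84, 57, 73, None, 75, None, None]


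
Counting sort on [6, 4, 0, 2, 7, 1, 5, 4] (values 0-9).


Input: [6, 4, 0, 2, 7, 1, 5, 4]
Counts: [1, 1, 1, 0, 2, 1, 1, 1, 0, 0]

Sorted: [0, 1, 2, 4, 4, 5, 6, 7]


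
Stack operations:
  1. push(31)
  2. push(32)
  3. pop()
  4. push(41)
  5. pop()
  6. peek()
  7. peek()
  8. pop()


push(31) -> [31]
push(32) -> [31, 32]
pop()->32, [31]
push(41) -> [31, 41]
pop()->41, [31]
peek()->31
peek()->31
pop()->31, []

Final stack: []


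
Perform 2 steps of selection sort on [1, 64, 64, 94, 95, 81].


Initial: [1, 64, 64, 94, 95, 81]
Step 1: min=1 at 0
  Swap: [1, 64, 64, 94, 95, 81]
Step 2: min=64 at 1
  Swap: [1, 64, 64, 94, 95, 81]

After 2 steps: [1, 64, 64, 94, 95, 81]


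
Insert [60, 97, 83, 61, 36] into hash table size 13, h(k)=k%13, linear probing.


Insert 60: h=8 -> slot 8
Insert 97: h=6 -> slot 6
Insert 83: h=5 -> slot 5
Insert 61: h=9 -> slot 9
Insert 36: h=10 -> slot 10

Table: [None, None, None, None, None, 83, 97, None, 60, 61, 36, None, None]


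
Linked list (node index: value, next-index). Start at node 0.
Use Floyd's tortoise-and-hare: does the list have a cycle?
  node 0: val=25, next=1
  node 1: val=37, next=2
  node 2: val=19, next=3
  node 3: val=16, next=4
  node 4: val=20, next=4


Floyd's tortoise (slow, +1) and hare (fast, +2):
  init: slow=0, fast=0
  step 1: slow=1, fast=2
  step 2: slow=2, fast=4
  step 3: slow=3, fast=4
  step 4: slow=4, fast=4
  slow == fast at node 4: cycle detected

Cycle: yes


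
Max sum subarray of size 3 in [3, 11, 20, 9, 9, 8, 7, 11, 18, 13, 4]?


[0:3]: 34
[1:4]: 40
[2:5]: 38
[3:6]: 26
[4:7]: 24
[5:8]: 26
[6:9]: 36
[7:10]: 42
[8:11]: 35

Max: 42 at [7:10]


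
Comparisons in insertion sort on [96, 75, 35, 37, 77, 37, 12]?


Algorithm: insertion sort
Input: [96, 75, 35, 37, 77, 37, 12]
Sorted: [12, 35, 37, 37, 75, 77, 96]

18


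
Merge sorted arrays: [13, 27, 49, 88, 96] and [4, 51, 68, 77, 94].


Take 4 from B
Take 13 from A
Take 27 from A
Take 49 from A
Take 51 from B
Take 68 from B
Take 77 from B
Take 88 from A
Take 94 from B

Merged: [4, 13, 27, 49, 51, 68, 77, 88, 94, 96]


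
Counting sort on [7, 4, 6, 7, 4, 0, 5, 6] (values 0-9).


Input: [7, 4, 6, 7, 4, 0, 5, 6]
Counts: [1, 0, 0, 0, 2, 1, 2, 2, 0, 0]

Sorted: [0, 4, 4, 5, 6, 6, 7, 7]


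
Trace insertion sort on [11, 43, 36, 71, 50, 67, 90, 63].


Initial: [11, 43, 36, 71, 50, 67, 90, 63]
Insert 43: [11, 43, 36, 71, 50, 67, 90, 63]
Insert 36: [11, 36, 43, 71, 50, 67, 90, 63]
Insert 71: [11, 36, 43, 71, 50, 67, 90, 63]
Insert 50: [11, 36, 43, 50, 71, 67, 90, 63]
Insert 67: [11, 36, 43, 50, 67, 71, 90, 63]
Insert 90: [11, 36, 43, 50, 67, 71, 90, 63]
Insert 63: [11, 36, 43, 50, 63, 67, 71, 90]

Sorted: [11, 36, 43, 50, 63, 67, 71, 90]


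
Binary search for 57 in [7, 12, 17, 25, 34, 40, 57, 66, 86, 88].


Step 1: lo=0, hi=9, mid=4, val=34
Step 2: lo=5, hi=9, mid=7, val=66
Step 3: lo=5, hi=6, mid=5, val=40
Step 4: lo=6, hi=6, mid=6, val=57

Found at index 6


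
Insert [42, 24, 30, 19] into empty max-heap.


Insert 42: [42]
Insert 24: [42, 24]
Insert 30: [42, 24, 30]
Insert 19: [42, 24, 30, 19]

Final heap: [42, 24, 30, 19]


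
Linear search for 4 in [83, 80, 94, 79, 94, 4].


i=0: 83!=4
i=1: 80!=4
i=2: 94!=4
i=3: 79!=4
i=4: 94!=4
i=5: 4==4 found!

Found at 5, 6 comps


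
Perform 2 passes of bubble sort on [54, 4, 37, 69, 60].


Initial: [54, 4, 37, 69, 60]
Pass 1: [4, 37, 54, 60, 69] (3 swaps)
Pass 2: [4, 37, 54, 60, 69] (0 swaps)

After 2 passes: [4, 37, 54, 60, 69]


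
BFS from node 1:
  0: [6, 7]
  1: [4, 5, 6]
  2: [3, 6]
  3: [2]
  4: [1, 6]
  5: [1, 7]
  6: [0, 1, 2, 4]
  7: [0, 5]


Visit 1, enqueue [4, 5, 6]
Visit 4, enqueue []
Visit 5, enqueue [7]
Visit 6, enqueue [0, 2]
Visit 7, enqueue []
Visit 0, enqueue []
Visit 2, enqueue [3]
Visit 3, enqueue []

BFS order: [1, 4, 5, 6, 7, 0, 2, 3]


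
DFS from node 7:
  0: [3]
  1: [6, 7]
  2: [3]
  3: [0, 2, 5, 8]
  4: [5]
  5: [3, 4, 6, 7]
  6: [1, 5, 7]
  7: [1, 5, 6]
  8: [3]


Visit 7, push [6, 5, 1]
Visit 1, push [6]
Visit 6, push [5]
Visit 5, push [4, 3]
Visit 3, push [8, 2, 0]
Visit 0, push []
Visit 2, push []
Visit 8, push []
Visit 4, push []

DFS order: [7, 1, 6, 5, 3, 0, 2, 8, 4]


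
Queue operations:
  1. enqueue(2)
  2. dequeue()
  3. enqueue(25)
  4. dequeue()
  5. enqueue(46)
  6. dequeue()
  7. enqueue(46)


enqueue(2) -> [2]
dequeue()->2, []
enqueue(25) -> [25]
dequeue()->25, []
enqueue(46) -> [46]
dequeue()->46, []
enqueue(46) -> [46]

Final queue: [46]


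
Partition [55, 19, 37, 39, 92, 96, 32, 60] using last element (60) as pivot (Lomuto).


Pivot: 60
  55 <= 60: advance i (no swap)
  19 <= 60: advance i (no swap)
  37 <= 60: advance i (no swap)
  39 <= 60: advance i (no swap)
  32 <= 60: swap -> [55, 19, 37, 39, 32, 96, 92, 60]
Place pivot at 5: [55, 19, 37, 39, 32, 60, 92, 96]

Partitioned: [55, 19, 37, 39, 32, 60, 92, 96]


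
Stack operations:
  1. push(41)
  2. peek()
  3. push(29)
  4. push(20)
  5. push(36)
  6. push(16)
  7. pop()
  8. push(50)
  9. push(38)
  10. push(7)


push(41) -> [41]
peek()->41
push(29) -> [41, 29]
push(20) -> [41, 29, 20]
push(36) -> [41, 29, 20, 36]
push(16) -> [41, 29, 20, 36, 16]
pop()->16, [41, 29, 20, 36]
push(50) -> [41, 29, 20, 36, 50]
push(38) -> [41, 29, 20, 36, 50, 38]
push(7) -> [41, 29, 20, 36, 50, 38, 7]

Final stack: [41, 29, 20, 36, 50, 38, 7]


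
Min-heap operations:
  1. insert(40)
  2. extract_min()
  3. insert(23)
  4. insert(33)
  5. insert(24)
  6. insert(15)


insert(40) -> [40]
extract_min()->40, []
insert(23) -> [23]
insert(33) -> [23, 33]
insert(24) -> [23, 33, 24]
insert(15) -> [15, 23, 24, 33]

Final heap: [15, 23, 24, 33]


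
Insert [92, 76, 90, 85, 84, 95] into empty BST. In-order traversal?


Insert 92: root
Insert 76: L from 92
Insert 90: L from 92 -> R from 76
Insert 85: L from 92 -> R from 76 -> L from 90
Insert 84: L from 92 -> R from 76 -> L from 90 -> L from 85
Insert 95: R from 92

In-order: [76, 84, 85, 90, 92, 95]


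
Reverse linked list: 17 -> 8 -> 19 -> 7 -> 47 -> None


Step 1: curr=17, set curr.next=prev(None) | reversed so far: 17
Step 2: curr=8, set curr.next=prev(17) | reversed so far: 8 -> 17
Step 3: curr=19, set curr.next=prev(8) | reversed so far: 19 -> 8 -> 17
Step 4: curr=7, set curr.next=prev(19) | reversed so far: 7 -> 19 -> 8 -> 17
Step 5: curr=47, set curr.next=prev(7) | reversed so far: 47 -> 7 -> 19 -> 8 -> 17

47 -> 7 -> 19 -> 8 -> 17 -> None


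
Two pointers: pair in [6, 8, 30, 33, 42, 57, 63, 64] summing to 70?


lo=0(6)+hi=7(64)=70

Yes: 6+64=70


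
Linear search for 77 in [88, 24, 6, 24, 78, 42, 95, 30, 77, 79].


i=0: 88!=77
i=1: 24!=77
i=2: 6!=77
i=3: 24!=77
i=4: 78!=77
i=5: 42!=77
i=6: 95!=77
i=7: 30!=77
i=8: 77==77 found!

Found at 8, 9 comps


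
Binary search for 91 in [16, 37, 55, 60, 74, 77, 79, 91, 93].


Step 1: lo=0, hi=8, mid=4, val=74
Step 2: lo=5, hi=8, mid=6, val=79
Step 3: lo=7, hi=8, mid=7, val=91

Found at index 7


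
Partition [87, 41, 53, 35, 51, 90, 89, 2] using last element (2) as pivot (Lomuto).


Pivot: 2
Place pivot at 0: [2, 41, 53, 35, 51, 90, 89, 87]

Partitioned: [2, 41, 53, 35, 51, 90, 89, 87]


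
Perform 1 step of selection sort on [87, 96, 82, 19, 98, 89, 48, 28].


Initial: [87, 96, 82, 19, 98, 89, 48, 28]
Step 1: min=19 at 3
  Swap: [19, 96, 82, 87, 98, 89, 48, 28]

After 1 step: [19, 96, 82, 87, 98, 89, 48, 28]


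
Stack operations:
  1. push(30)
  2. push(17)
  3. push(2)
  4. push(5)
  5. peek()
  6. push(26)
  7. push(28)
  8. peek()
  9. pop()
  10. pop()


push(30) -> [30]
push(17) -> [30, 17]
push(2) -> [30, 17, 2]
push(5) -> [30, 17, 2, 5]
peek()->5
push(26) -> [30, 17, 2, 5, 26]
push(28) -> [30, 17, 2, 5, 26, 28]
peek()->28
pop()->28, [30, 17, 2, 5, 26]
pop()->26, [30, 17, 2, 5]

Final stack: [30, 17, 2, 5]


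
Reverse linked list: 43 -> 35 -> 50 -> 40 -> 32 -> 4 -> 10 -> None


Step 1: curr=43, set curr.next=prev(None) | reversed so far: 43
Step 2: curr=35, set curr.next=prev(43) | reversed so far: 35 -> 43
Step 3: curr=50, set curr.next=prev(35) | reversed so far: 50 -> 35 -> 43
Step 4: curr=40, set curr.next=prev(50) | reversed so far: 40 -> 50 -> 35 -> 43
Step 5: curr=32, set curr.next=prev(40) | reversed so far: 32 -> 40 -> 50 -> 35 -> 43
Step 6: curr=4, set curr.next=prev(32) | reversed so far: 4 -> 32 -> 40 -> 50 -> 35 -> 43
Step 7: curr=10, set curr.next=prev(4) | reversed so far: 10 -> 4 -> 32 -> 40 -> 50 -> 35 -> 43

10 -> 4 -> 32 -> 40 -> 50 -> 35 -> 43 -> None


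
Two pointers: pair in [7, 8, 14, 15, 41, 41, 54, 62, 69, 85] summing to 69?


lo=0(7)+hi=9(85)=92
lo=0(7)+hi=8(69)=76
lo=0(7)+hi=7(62)=69

Yes: 7+62=69


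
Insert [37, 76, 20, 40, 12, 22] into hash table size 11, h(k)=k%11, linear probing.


Insert 37: h=4 -> slot 4
Insert 76: h=10 -> slot 10
Insert 20: h=9 -> slot 9
Insert 40: h=7 -> slot 7
Insert 12: h=1 -> slot 1
Insert 22: h=0 -> slot 0

Table: [22, 12, None, None, 37, None, None, 40, None, 20, 76]


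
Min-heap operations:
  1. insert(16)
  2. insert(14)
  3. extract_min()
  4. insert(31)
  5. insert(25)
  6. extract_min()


insert(16) -> [16]
insert(14) -> [14, 16]
extract_min()->14, [16]
insert(31) -> [16, 31]
insert(25) -> [16, 31, 25]
extract_min()->16, [25, 31]

Final heap: [25, 31]


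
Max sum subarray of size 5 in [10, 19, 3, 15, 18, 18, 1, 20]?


[0:5]: 65
[1:6]: 73
[2:7]: 55
[3:8]: 72

Max: 73 at [1:6]


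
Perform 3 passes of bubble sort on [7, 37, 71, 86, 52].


Initial: [7, 37, 71, 86, 52]
Pass 1: [7, 37, 71, 52, 86] (1 swaps)
Pass 2: [7, 37, 52, 71, 86] (1 swaps)
Pass 3: [7, 37, 52, 71, 86] (0 swaps)

After 3 passes: [7, 37, 52, 71, 86]


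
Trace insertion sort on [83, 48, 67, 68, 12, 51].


Initial: [83, 48, 67, 68, 12, 51]
Insert 48: [48, 83, 67, 68, 12, 51]
Insert 67: [48, 67, 83, 68, 12, 51]
Insert 68: [48, 67, 68, 83, 12, 51]
Insert 12: [12, 48, 67, 68, 83, 51]
Insert 51: [12, 48, 51, 67, 68, 83]

Sorted: [12, 48, 51, 67, 68, 83]


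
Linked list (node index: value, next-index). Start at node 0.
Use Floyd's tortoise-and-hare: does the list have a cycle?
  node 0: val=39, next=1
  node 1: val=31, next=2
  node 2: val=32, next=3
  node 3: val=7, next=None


Floyd's tortoise (slow, +1) and hare (fast, +2):
  init: slow=0, fast=0
  step 1: slow=1, fast=2
  step 2: fast 2->3->None, no cycle

Cycle: no


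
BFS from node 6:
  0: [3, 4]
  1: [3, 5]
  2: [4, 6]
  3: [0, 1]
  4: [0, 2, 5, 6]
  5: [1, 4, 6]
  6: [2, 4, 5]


Visit 6, enqueue [2, 4, 5]
Visit 2, enqueue []
Visit 4, enqueue [0]
Visit 5, enqueue [1]
Visit 0, enqueue [3]
Visit 1, enqueue []
Visit 3, enqueue []

BFS order: [6, 2, 4, 5, 0, 1, 3]


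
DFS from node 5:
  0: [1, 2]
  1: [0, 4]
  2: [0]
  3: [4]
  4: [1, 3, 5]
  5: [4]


Visit 5, push [4]
Visit 4, push [3, 1]
Visit 1, push [0]
Visit 0, push [2]
Visit 2, push []
Visit 3, push []

DFS order: [5, 4, 1, 0, 2, 3]


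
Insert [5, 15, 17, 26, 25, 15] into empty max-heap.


Insert 5: [5]
Insert 15: [15, 5]
Insert 17: [17, 5, 15]
Insert 26: [26, 17, 15, 5]
Insert 25: [26, 25, 15, 5, 17]
Insert 15: [26, 25, 15, 5, 17, 15]

Final heap: [26, 25, 15, 5, 17, 15]


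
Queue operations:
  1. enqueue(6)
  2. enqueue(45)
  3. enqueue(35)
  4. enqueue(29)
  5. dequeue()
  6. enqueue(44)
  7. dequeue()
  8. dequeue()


enqueue(6) -> [6]
enqueue(45) -> [6, 45]
enqueue(35) -> [6, 45, 35]
enqueue(29) -> [6, 45, 35, 29]
dequeue()->6, [45, 35, 29]
enqueue(44) -> [45, 35, 29, 44]
dequeue()->45, [35, 29, 44]
dequeue()->35, [29, 44]

Final queue: [29, 44]


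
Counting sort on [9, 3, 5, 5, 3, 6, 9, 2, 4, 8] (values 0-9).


Input: [9, 3, 5, 5, 3, 6, 9, 2, 4, 8]
Counts: [0, 0, 1, 2, 1, 2, 1, 0, 1, 2]

Sorted: [2, 3, 3, 4, 5, 5, 6, 8, 9, 9]


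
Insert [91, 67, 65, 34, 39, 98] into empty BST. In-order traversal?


Insert 91: root
Insert 67: L from 91
Insert 65: L from 91 -> L from 67
Insert 34: L from 91 -> L from 67 -> L from 65
Insert 39: L from 91 -> L from 67 -> L from 65 -> R from 34
Insert 98: R from 91

In-order: [34, 39, 65, 67, 91, 98]


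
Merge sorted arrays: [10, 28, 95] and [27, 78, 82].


Take 10 from A
Take 27 from B
Take 28 from A
Take 78 from B
Take 82 from B

Merged: [10, 27, 28, 78, 82, 95]


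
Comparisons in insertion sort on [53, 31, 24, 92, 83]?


Algorithm: insertion sort
Input: [53, 31, 24, 92, 83]
Sorted: [24, 31, 53, 83, 92]

6


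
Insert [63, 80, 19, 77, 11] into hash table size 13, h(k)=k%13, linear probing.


Insert 63: h=11 -> slot 11
Insert 80: h=2 -> slot 2
Insert 19: h=6 -> slot 6
Insert 77: h=12 -> slot 12
Insert 11: h=11, 2 probes -> slot 0

Table: [11, None, 80, None, None, None, 19, None, None, None, None, 63, 77]


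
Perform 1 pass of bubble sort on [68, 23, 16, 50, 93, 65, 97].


Initial: [68, 23, 16, 50, 93, 65, 97]
Pass 1: [23, 16, 50, 68, 65, 93, 97] (4 swaps)

After 1 pass: [23, 16, 50, 68, 65, 93, 97]


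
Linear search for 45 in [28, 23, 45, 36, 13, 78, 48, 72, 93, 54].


i=0: 28!=45
i=1: 23!=45
i=2: 45==45 found!

Found at 2, 3 comps


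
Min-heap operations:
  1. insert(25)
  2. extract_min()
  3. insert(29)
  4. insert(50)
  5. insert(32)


insert(25) -> [25]
extract_min()->25, []
insert(29) -> [29]
insert(50) -> [29, 50]
insert(32) -> [29, 50, 32]

Final heap: [29, 50, 32]


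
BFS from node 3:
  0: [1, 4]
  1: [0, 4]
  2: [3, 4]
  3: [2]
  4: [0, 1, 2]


Visit 3, enqueue [2]
Visit 2, enqueue [4]
Visit 4, enqueue [0, 1]
Visit 0, enqueue []
Visit 1, enqueue []

BFS order: [3, 2, 4, 0, 1]


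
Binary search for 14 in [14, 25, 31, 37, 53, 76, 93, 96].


Step 1: lo=0, hi=7, mid=3, val=37
Step 2: lo=0, hi=2, mid=1, val=25
Step 3: lo=0, hi=0, mid=0, val=14

Found at index 0


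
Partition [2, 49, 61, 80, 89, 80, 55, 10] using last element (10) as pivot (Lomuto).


Pivot: 10
  2 <= 10: advance i (no swap)
Place pivot at 1: [2, 10, 61, 80, 89, 80, 55, 49]

Partitioned: [2, 10, 61, 80, 89, 80, 55, 49]


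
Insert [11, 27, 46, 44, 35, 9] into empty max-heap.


Insert 11: [11]
Insert 27: [27, 11]
Insert 46: [46, 11, 27]
Insert 44: [46, 44, 27, 11]
Insert 35: [46, 44, 27, 11, 35]
Insert 9: [46, 44, 27, 11, 35, 9]

Final heap: [46, 44, 27, 11, 35, 9]


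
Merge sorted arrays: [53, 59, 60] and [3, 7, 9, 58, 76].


Take 3 from B
Take 7 from B
Take 9 from B
Take 53 from A
Take 58 from B
Take 59 from A
Take 60 from A

Merged: [3, 7, 9, 53, 58, 59, 60, 76]


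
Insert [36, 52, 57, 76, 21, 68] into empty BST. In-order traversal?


Insert 36: root
Insert 52: R from 36
Insert 57: R from 36 -> R from 52
Insert 76: R from 36 -> R from 52 -> R from 57
Insert 21: L from 36
Insert 68: R from 36 -> R from 52 -> R from 57 -> L from 76

In-order: [21, 36, 52, 57, 68, 76]


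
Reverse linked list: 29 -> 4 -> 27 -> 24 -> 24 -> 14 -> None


Step 1: curr=29, set curr.next=prev(None) | reversed so far: 29
Step 2: curr=4, set curr.next=prev(29) | reversed so far: 4 -> 29
Step 3: curr=27, set curr.next=prev(4) | reversed so far: 27 -> 4 -> 29
Step 4: curr=24, set curr.next=prev(27) | reversed so far: 24 -> 27 -> 4 -> 29
Step 5: curr=24, set curr.next=prev(24) | reversed so far: 24 -> 24 -> 27 -> 4 -> 29
Step 6: curr=14, set curr.next=prev(24) | reversed so far: 14 -> 24 -> 24 -> 27 -> 4 -> 29

14 -> 24 -> 24 -> 27 -> 4 -> 29 -> None


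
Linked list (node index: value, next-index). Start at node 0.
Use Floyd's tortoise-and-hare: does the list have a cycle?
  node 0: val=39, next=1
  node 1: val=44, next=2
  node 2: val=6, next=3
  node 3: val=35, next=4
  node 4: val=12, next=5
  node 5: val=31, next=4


Floyd's tortoise (slow, +1) and hare (fast, +2):
  init: slow=0, fast=0
  step 1: slow=1, fast=2
  step 2: slow=2, fast=4
  step 3: slow=3, fast=4
  step 4: slow=4, fast=4
  slow == fast at node 4: cycle detected

Cycle: yes


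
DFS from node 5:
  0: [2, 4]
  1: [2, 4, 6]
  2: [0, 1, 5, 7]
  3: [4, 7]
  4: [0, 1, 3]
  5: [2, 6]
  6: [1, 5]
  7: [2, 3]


Visit 5, push [6, 2]
Visit 2, push [7, 1, 0]
Visit 0, push [4]
Visit 4, push [3, 1]
Visit 1, push [6]
Visit 6, push []
Visit 3, push [7]
Visit 7, push []

DFS order: [5, 2, 0, 4, 1, 6, 3, 7]


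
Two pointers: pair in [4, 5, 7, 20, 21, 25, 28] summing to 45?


lo=0(4)+hi=6(28)=32
lo=1(5)+hi=6(28)=33
lo=2(7)+hi=6(28)=35
lo=3(20)+hi=6(28)=48
lo=3(20)+hi=5(25)=45

Yes: 20+25=45


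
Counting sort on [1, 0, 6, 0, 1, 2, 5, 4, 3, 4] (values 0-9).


Input: [1, 0, 6, 0, 1, 2, 5, 4, 3, 4]
Counts: [2, 2, 1, 1, 2, 1, 1, 0, 0, 0]

Sorted: [0, 0, 1, 1, 2, 3, 4, 4, 5, 6]
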